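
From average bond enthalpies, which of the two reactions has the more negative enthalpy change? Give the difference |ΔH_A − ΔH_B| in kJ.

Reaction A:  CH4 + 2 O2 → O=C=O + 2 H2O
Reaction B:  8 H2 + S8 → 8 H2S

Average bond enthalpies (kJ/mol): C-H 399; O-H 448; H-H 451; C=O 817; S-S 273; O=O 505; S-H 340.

Reaction A, by 1172 kJ

Reaction A:
  Bonds broken (reactants):
    C-H: 4 × 399 = 1596
    O=O: 2 × 505 = 1010
    Σ(broken) = 2606 kJ
  Bonds formed (products):
    C=O: 2 × 817 = 1634
    O-H: 4 × 448 = 1792
    Σ(formed) = 3426 kJ
  ΔH_A = 2606 − 3426 = −820 kJ
Reaction B:
  Bonds broken (reactants):
    H-H: 8 × 451 = 3608
    S-S: 8 × 273 = 2184
    Σ(broken) = 5792 kJ
  Bonds formed (products):
    S-H: 16 × 340 = 5440
    Σ(formed) = 5440 kJ
  ΔH_B = 5792 − 5440 = +352 kJ
ΔH_A − ΔH_B = −1172 kJ, so reaction A has the more negative ΔH; |ΔH_A − ΔH_B| = 1172 kJ.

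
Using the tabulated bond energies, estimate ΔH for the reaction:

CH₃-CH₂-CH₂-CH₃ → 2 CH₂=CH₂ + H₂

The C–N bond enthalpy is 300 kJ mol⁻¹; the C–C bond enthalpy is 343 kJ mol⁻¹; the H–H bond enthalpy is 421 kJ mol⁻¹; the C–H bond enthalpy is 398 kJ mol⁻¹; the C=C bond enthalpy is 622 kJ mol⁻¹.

Bonds broken (reactants):
  C–C: 3 × 343 = 1029
  C–H: 10 × 398 = 3980
  Σ(broken) = 5009 kJ
Bonds formed (products):
  C–H: 8 × 398 = 3184
  C=C: 2 × 622 = 1244
  H–H: 1 × 421 = 421
  Σ(formed) = 4849 kJ
ΔH = Σ(broken) − Σ(formed) = 5009 − 4849 = +160 kJ

ΔH ≈ +160 kJ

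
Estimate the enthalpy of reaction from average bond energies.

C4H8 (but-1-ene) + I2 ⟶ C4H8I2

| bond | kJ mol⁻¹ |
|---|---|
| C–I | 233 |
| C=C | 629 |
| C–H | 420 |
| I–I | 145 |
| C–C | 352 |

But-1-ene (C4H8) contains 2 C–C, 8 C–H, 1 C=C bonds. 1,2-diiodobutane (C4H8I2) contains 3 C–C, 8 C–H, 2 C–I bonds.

Bonds broken (reactants):
  C–C: 2 × 352 = 704
  C–H: 8 × 420 = 3360
  C=C: 1 × 629 = 629
  I–I: 1 × 145 = 145
  Σ(broken) = 4838 kJ
Bonds formed (products):
  C–C: 3 × 352 = 1056
  C–H: 8 × 420 = 3360
  C–I: 2 × 233 = 466
  Σ(formed) = 4882 kJ
ΔH = Σ(broken) − Σ(formed) = 4838 − 4882 = −44 kJ

ΔH ≈ −44 kJ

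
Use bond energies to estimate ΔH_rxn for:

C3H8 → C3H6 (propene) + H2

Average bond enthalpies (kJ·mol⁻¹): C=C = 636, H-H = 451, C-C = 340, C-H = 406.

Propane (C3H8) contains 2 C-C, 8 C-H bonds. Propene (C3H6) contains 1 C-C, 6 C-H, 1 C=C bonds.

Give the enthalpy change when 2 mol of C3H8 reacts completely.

Bonds broken (reactants):
  C-C: 2 × 340 = 680
  C-H: 8 × 406 = 3248
  Σ(broken) = 3928 kJ
Bonds formed (products):
  C-C: 1 × 340 = 340
  C-H: 6 × 406 = 2436
  C=C: 1 × 636 = 636
  H-H: 1 × 451 = 451
  Σ(formed) = 3863 kJ
ΔH = Σ(broken) − Σ(formed) = 3928 − 3863 = +65 kJ
For 2× the reaction as written: 2 × (+65) = +130 kJ

ΔH = +130 kJ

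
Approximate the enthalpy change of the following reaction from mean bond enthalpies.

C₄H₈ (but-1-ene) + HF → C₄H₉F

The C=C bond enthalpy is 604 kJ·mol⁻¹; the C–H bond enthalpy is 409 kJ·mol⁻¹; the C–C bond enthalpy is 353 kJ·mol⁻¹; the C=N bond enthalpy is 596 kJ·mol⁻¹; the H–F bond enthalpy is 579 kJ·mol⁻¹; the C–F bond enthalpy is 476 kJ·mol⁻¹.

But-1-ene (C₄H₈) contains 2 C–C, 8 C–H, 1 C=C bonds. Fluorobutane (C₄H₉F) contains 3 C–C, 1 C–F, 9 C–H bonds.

Bonds broken (reactants):
  C–C: 2 × 353 = 706
  C–H: 8 × 409 = 3272
  C=C: 1 × 604 = 604
  H–F: 1 × 579 = 579
  Σ(broken) = 5161 kJ
Bonds formed (products):
  C–C: 3 × 353 = 1059
  C–F: 1 × 476 = 476
  C–H: 9 × 409 = 3681
  Σ(formed) = 5216 kJ
ΔH = Σ(broken) − Σ(formed) = 5161 − 5216 = −55 kJ

ΔH ≈ −55 kJ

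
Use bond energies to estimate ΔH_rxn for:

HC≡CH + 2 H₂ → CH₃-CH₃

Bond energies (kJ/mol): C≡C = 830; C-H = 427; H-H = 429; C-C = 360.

Bonds broken (reactants):
  C≡C: 1 × 830 = 830
  C-H: 2 × 427 = 854
  H-H: 2 × 429 = 858
  Σ(broken) = 2542 kJ
Bonds formed (products):
  C-C: 1 × 360 = 360
  C-H: 6 × 427 = 2562
  Σ(formed) = 2922 kJ
ΔH = Σ(broken) − Σ(formed) = 2542 − 2922 = −380 kJ

ΔH ≈ −380 kJ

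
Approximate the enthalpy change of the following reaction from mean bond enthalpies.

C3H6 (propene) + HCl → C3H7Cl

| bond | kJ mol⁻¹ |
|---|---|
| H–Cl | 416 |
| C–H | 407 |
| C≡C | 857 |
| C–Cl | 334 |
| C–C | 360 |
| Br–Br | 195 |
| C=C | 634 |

ΔH ≈ −51 kJ

Bonds broken (reactants):
  C–C: 1 × 360 = 360
  C–H: 6 × 407 = 2442
  C=C: 1 × 634 = 634
  H–Cl: 1 × 416 = 416
  Σ(broken) = 3852 kJ
Bonds formed (products):
  C–C: 2 × 360 = 720
  C–Cl: 1 × 334 = 334
  C–H: 7 × 407 = 2849
  Σ(formed) = 3903 kJ
ΔH = Σ(broken) − Σ(formed) = 3852 − 3903 = −51 kJ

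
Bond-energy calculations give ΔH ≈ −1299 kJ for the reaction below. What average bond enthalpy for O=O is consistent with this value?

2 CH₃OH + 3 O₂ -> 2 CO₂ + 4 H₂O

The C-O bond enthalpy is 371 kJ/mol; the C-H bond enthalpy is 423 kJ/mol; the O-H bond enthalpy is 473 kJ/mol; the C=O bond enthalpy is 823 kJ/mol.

D(O=O) ≈ 517 kJ/mol

Let D be the O=O bond energy.
Σ(broken) = 6×423 + 2×371 + 2×473 + 3×D = 4226 + 3D
Σ(formed) = 4×823 + 8×473 = 7076
ΔH = Σ(broken) − Σ(formed) = (4226 + 3D) − (7076) = −2850 + 3D
Setting this equal to −1299 kJ gives 3D = 1551, so D = 517 kJ/mol.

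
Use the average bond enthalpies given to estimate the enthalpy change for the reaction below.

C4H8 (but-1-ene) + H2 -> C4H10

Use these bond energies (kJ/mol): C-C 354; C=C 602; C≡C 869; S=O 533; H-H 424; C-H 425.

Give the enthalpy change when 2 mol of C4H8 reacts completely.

Bonds broken (reactants):
  C-C: 2 × 354 = 708
  C-H: 8 × 425 = 3400
  C=C: 1 × 602 = 602
  H-H: 1 × 424 = 424
  Σ(broken) = 5134 kJ
Bonds formed (products):
  C-C: 3 × 354 = 1062
  C-H: 10 × 425 = 4250
  Σ(formed) = 5312 kJ
ΔH = Σ(broken) − Σ(formed) = 5134 − 5312 = −178 kJ
For 2× the reaction as written: 2 × (−178) = −356 kJ

ΔH = −356 kJ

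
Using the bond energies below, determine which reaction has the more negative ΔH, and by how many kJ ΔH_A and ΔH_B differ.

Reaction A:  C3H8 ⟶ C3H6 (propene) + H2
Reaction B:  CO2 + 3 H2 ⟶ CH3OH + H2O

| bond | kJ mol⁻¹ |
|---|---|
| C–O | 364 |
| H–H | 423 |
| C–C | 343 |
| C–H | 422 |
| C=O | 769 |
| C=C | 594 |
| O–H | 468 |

Reaction A:
  Bonds broken (reactants):
    C–C: 2 × 343 = 686
    C–H: 8 × 422 = 3376
    Σ(broken) = 4062 kJ
  Bonds formed (products):
    C–C: 1 × 343 = 343
    C–H: 6 × 422 = 2532
    C=C: 1 × 594 = 594
    H–H: 1 × 423 = 423
    Σ(formed) = 3892 kJ
  ΔH_A = 4062 − 3892 = +170 kJ
Reaction B:
  Bonds broken (reactants):
    C=O: 2 × 769 = 1538
    H–H: 3 × 423 = 1269
    Σ(broken) = 2807 kJ
  Bonds formed (products):
    C–H: 3 × 422 = 1266
    C–O: 1 × 364 = 364
    O–H: 3 × 468 = 1404
    Σ(formed) = 3034 kJ
  ΔH_B = 2807 − 3034 = −227 kJ
ΔH_A − ΔH_B = +397 kJ, so reaction B has the more negative ΔH; |ΔH_A − ΔH_B| = 397 kJ.

Reaction B, by 397 kJ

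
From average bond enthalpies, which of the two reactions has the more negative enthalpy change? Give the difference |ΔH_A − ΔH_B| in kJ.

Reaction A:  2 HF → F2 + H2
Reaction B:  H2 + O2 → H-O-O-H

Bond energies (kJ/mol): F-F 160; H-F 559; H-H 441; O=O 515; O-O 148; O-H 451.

Reaction B, by 611 kJ

Reaction A:
  Bonds broken (reactants):
    H-F: 2 × 559 = 1118
    Σ(broken) = 1118 kJ
  Bonds formed (products):
    F-F: 1 × 160 = 160
    H-H: 1 × 441 = 441
    Σ(formed) = 601 kJ
  ΔH_A = 1118 − 601 = +517 kJ
Reaction B:
  Bonds broken (reactants):
    H-H: 1 × 441 = 441
    O=O: 1 × 515 = 515
    Σ(broken) = 956 kJ
  Bonds formed (products):
    O-H: 2 × 451 = 902
    O-O: 1 × 148 = 148
    Σ(formed) = 1050 kJ
  ΔH_B = 956 − 1050 = −94 kJ
ΔH_A − ΔH_B = +611 kJ, so reaction B has the more negative ΔH; |ΔH_A − ΔH_B| = 611 kJ.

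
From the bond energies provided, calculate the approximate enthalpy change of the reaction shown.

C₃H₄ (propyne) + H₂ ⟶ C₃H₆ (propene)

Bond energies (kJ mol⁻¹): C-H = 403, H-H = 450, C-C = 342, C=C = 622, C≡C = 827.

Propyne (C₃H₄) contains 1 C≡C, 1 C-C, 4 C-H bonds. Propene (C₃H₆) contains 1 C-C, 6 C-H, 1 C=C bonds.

Bonds broken (reactants):
  C≡C: 1 × 827 = 827
  C-C: 1 × 342 = 342
  C-H: 4 × 403 = 1612
  H-H: 1 × 450 = 450
  Σ(broken) = 3231 kJ
Bonds formed (products):
  C-C: 1 × 342 = 342
  C-H: 6 × 403 = 2418
  C=C: 1 × 622 = 622
  Σ(formed) = 3382 kJ
ΔH = Σ(broken) − Σ(formed) = 3231 − 3382 = −151 kJ

ΔH ≈ −151 kJ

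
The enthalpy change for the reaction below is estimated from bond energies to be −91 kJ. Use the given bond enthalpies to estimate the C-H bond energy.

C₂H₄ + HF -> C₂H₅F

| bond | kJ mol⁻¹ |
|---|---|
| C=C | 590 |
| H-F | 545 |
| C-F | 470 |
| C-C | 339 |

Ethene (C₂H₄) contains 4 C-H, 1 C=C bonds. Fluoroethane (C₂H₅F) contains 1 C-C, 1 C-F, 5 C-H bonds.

Let D be the C-H bond energy.
Σ(broken) = 4×D + 1×590 + 1×545 = 1135 + 4D
Σ(formed) = 1×339 + 1×470 + 5×D = 809 + 5D
ΔH = Σ(broken) − Σ(formed) = (1135 + 4D) − (809 + 5D) = +326 − D
Setting this equal to −91 kJ gives D = 417 kJ/mol.

D(C-H) ≈ 417 kJ/mol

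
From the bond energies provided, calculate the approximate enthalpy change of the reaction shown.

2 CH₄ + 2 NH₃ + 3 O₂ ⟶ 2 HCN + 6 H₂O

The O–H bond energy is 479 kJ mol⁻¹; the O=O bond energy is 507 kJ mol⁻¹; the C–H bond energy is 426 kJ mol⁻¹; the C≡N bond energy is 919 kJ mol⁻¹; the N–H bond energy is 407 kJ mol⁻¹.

ΔH ≈ −1067 kJ

Bonds broken (reactants):
  C–H: 8 × 426 = 3408
  N–H: 6 × 407 = 2442
  O=O: 3 × 507 = 1521
  Σ(broken) = 7371 kJ
Bonds formed (products):
  C≡N: 2 × 919 = 1838
  C–H: 2 × 426 = 852
  O–H: 12 × 479 = 5748
  Σ(formed) = 8438 kJ
ΔH = Σ(broken) − Σ(formed) = 7371 − 8438 = −1067 kJ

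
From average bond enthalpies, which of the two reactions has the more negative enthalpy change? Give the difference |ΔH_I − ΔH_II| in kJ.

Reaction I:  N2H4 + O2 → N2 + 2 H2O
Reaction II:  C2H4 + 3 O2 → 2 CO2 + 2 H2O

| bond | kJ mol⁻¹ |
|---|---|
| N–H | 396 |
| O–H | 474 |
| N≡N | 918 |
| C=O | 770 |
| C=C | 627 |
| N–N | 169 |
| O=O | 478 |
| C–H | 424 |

Reaction I:
  Bonds broken (reactants):
    N–H: 4 × 396 = 1584
    N–N: 1 × 169 = 169
    O=O: 1 × 478 = 478
    Σ(broken) = 2231 kJ
  Bonds formed (products):
    N≡N: 1 × 918 = 918
    O–H: 4 × 474 = 1896
    Σ(formed) = 2814 kJ
  ΔH_I = 2231 − 2814 = −583 kJ
Reaction II:
  Bonds broken (reactants):
    C–H: 4 × 424 = 1696
    C=C: 1 × 627 = 627
    O=O: 3 × 478 = 1434
    Σ(broken) = 3757 kJ
  Bonds formed (products):
    C=O: 4 × 770 = 3080
    O–H: 4 × 474 = 1896
    Σ(formed) = 4976 kJ
  ΔH_II = 3757 − 4976 = −1219 kJ
ΔH_I − ΔH_II = +636 kJ, so reaction II has the more negative ΔH; |ΔH_I − ΔH_II| = 636 kJ.

Reaction II, by 636 kJ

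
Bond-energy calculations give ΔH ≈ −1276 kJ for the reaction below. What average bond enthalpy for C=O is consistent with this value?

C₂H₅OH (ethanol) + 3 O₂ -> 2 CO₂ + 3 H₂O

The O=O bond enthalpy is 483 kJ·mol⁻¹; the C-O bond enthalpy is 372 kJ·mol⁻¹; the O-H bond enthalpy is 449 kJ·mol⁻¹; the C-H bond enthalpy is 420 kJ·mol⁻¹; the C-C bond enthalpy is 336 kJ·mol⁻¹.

D(C=O) ≈ 822 kJ/mol

Let D be the C=O bond energy.
Σ(broken) = 1×336 + 5×420 + 1×372 + 1×449 + 3×483 = 4706
Σ(formed) = 4×D + 6×449 = 2694 + 4D
ΔH = Σ(broken) − Σ(formed) = (4706) − (2694 + 4D) = +2012 − 4D
Setting this equal to −1276 kJ gives 4D = 3288, so D = 822 kJ/mol.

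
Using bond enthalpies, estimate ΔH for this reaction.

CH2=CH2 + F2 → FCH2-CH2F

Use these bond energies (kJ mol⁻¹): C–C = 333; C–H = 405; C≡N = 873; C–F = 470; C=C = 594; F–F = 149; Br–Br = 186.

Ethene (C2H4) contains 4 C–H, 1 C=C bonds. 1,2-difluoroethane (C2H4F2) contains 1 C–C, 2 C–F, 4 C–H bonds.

Bonds broken (reactants):
  C–H: 4 × 405 = 1620
  C=C: 1 × 594 = 594
  F–F: 1 × 149 = 149
  Σ(broken) = 2363 kJ
Bonds formed (products):
  C–C: 1 × 333 = 333
  C–F: 2 × 470 = 940
  C–H: 4 × 405 = 1620
  Σ(formed) = 2893 kJ
ΔH = Σ(broken) − Σ(formed) = 2363 − 2893 = −530 kJ

ΔH ≈ −530 kJ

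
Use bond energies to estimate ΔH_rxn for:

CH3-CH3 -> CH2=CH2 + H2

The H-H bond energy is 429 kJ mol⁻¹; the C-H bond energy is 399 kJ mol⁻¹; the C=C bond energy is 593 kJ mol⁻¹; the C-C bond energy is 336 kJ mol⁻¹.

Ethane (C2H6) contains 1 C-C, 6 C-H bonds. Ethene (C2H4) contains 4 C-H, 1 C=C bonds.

Bonds broken (reactants):
  C-C: 1 × 336 = 336
  C-H: 6 × 399 = 2394
  Σ(broken) = 2730 kJ
Bonds formed (products):
  C-H: 4 × 399 = 1596
  C=C: 1 × 593 = 593
  H-H: 1 × 429 = 429
  Σ(formed) = 2618 kJ
ΔH = Σ(broken) − Σ(formed) = 2730 − 2618 = +112 kJ

ΔH ≈ +112 kJ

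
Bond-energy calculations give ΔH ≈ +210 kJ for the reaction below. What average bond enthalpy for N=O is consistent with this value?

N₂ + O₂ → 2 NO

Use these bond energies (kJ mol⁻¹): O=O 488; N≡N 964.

D(N=O) ≈ 621 kJ/mol

Let D be the N=O bond energy.
Σ(broken) = 1×964 + 1×488 = 1452
Σ(formed) = 2×D = 2D
ΔH = Σ(broken) − Σ(formed) = (1452) − (2D) = +1452 − 2D
Setting this equal to +210 kJ gives 2D = 1242, so D = 621 kJ/mol.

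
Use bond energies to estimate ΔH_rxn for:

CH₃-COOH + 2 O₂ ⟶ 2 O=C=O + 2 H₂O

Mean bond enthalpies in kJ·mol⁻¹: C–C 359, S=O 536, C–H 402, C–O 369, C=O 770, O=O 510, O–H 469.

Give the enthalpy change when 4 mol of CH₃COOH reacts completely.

ΔH = −3052 kJ

Bonds broken (reactants):
  C–C: 1 × 359 = 359
  C–H: 3 × 402 = 1206
  C–O: 1 × 369 = 369
  C=O: 1 × 770 = 770
  O–H: 1 × 469 = 469
  O=O: 2 × 510 = 1020
  Σ(broken) = 4193 kJ
Bonds formed (products):
  C=O: 4 × 770 = 3080
  O–H: 4 × 469 = 1876
  Σ(formed) = 4956 kJ
ΔH = Σ(broken) − Σ(formed) = 4193 − 4956 = −763 kJ
For 4× the reaction as written: 4 × (−763) = −3052 kJ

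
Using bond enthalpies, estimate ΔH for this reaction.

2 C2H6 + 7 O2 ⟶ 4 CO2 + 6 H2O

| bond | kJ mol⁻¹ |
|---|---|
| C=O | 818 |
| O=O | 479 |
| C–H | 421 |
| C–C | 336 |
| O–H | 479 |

Bonds broken (reactants):
  C–C: 2 × 336 = 672
  C–H: 12 × 421 = 5052
  O=O: 7 × 479 = 3353
  Σ(broken) = 9077 kJ
Bonds formed (products):
  C=O: 8 × 818 = 6544
  O–H: 12 × 479 = 5748
  Σ(formed) = 12292 kJ
ΔH = Σ(broken) − Σ(formed) = 9077 − 12292 = −3215 kJ

ΔH ≈ −3215 kJ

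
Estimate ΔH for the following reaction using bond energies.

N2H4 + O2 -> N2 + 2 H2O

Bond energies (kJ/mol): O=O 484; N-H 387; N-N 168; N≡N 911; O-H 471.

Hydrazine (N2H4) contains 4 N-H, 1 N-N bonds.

Bonds broken (reactants):
  N-H: 4 × 387 = 1548
  N-N: 1 × 168 = 168
  O=O: 1 × 484 = 484
  Σ(broken) = 2200 kJ
Bonds formed (products):
  N≡N: 1 × 911 = 911
  O-H: 4 × 471 = 1884
  Σ(formed) = 2795 kJ
ΔH = Σ(broken) − Σ(formed) = 2200 − 2795 = −595 kJ

ΔH ≈ −595 kJ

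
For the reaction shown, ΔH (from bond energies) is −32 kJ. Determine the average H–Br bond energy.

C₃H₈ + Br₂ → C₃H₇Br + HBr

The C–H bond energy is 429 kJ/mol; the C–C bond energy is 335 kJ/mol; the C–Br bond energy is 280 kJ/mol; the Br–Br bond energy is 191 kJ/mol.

Let D be the H–Br bond energy.
Σ(broken) = 1×191 + 2×335 + 8×429 = 4293
Σ(formed) = 1×280 + 2×335 + 7×429 + 1×D = 3953 + D
ΔH = Σ(broken) − Σ(formed) = (4293) − (3953 + D) = +340 − D
Setting this equal to −32 kJ gives D = 372 kJ/mol.

D(H–Br) ≈ 372 kJ/mol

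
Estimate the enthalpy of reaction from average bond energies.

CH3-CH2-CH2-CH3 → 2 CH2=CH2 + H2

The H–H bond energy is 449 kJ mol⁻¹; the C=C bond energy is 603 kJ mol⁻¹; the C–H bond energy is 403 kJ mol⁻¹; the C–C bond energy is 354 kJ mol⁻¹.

ΔH ≈ +213 kJ

Bonds broken (reactants):
  C–C: 3 × 354 = 1062
  C–H: 10 × 403 = 4030
  Σ(broken) = 5092 kJ
Bonds formed (products):
  C–H: 8 × 403 = 3224
  C=C: 2 × 603 = 1206
  H–H: 1 × 449 = 449
  Σ(formed) = 4879 kJ
ΔH = Σ(broken) − Σ(formed) = 5092 − 4879 = +213 kJ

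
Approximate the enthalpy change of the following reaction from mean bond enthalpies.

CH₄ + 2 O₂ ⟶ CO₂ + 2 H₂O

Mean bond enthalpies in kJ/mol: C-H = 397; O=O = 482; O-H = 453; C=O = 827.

Bonds broken (reactants):
  C-H: 4 × 397 = 1588
  O=O: 2 × 482 = 964
  Σ(broken) = 2552 kJ
Bonds formed (products):
  C=O: 2 × 827 = 1654
  O-H: 4 × 453 = 1812
  Σ(formed) = 3466 kJ
ΔH = Σ(broken) − Σ(formed) = 2552 − 3466 = −914 kJ

ΔH ≈ −914 kJ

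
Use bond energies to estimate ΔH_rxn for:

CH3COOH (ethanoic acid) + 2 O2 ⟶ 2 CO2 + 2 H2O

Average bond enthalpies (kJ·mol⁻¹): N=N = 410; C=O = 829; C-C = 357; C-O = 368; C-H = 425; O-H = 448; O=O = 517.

Bonds broken (reactants):
  C-C: 1 × 357 = 357
  C-H: 3 × 425 = 1275
  C-O: 1 × 368 = 368
  C=O: 1 × 829 = 829
  O-H: 1 × 448 = 448
  O=O: 2 × 517 = 1034
  Σ(broken) = 4311 kJ
Bonds formed (products):
  C=O: 4 × 829 = 3316
  O-H: 4 × 448 = 1792
  Σ(formed) = 5108 kJ
ΔH = Σ(broken) − Σ(formed) = 4311 − 5108 = −797 kJ

ΔH ≈ −797 kJ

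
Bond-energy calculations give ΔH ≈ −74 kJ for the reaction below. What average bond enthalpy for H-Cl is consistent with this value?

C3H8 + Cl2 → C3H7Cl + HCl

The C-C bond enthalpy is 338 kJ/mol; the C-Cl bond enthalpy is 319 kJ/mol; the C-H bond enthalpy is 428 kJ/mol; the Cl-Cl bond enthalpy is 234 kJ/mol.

Let D be the H-Cl bond energy.
Σ(broken) = 2×338 + 8×428 + 1×234 = 4334
Σ(formed) = 2×338 + 1×319 + 7×428 + 1×D = 3991 + D
ΔH = Σ(broken) − Σ(formed) = (4334) − (3991 + D) = +343 − D
Setting this equal to −74 kJ gives D = 417 kJ/mol.

D(H-Cl) ≈ 417 kJ/mol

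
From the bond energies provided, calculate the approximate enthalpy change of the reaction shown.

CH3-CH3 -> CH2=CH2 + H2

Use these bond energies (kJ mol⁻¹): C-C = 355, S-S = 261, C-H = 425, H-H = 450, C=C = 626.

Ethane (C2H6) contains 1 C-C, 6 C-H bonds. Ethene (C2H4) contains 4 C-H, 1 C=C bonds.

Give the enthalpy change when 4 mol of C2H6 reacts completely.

Bonds broken (reactants):
  C-C: 1 × 355 = 355
  C-H: 6 × 425 = 2550
  Σ(broken) = 2905 kJ
Bonds formed (products):
  C-H: 4 × 425 = 1700
  C=C: 1 × 626 = 626
  H-H: 1 × 450 = 450
  Σ(formed) = 2776 kJ
ΔH = Σ(broken) − Σ(formed) = 2905 − 2776 = +129 kJ
For 4× the reaction as written: 4 × (+129) = +516 kJ

ΔH = +516 kJ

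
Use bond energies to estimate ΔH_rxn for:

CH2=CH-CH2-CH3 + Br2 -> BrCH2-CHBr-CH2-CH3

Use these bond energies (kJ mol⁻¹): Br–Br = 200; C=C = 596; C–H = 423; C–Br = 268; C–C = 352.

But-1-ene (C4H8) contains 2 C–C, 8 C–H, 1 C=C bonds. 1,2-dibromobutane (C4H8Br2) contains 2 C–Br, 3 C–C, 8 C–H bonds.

Bonds broken (reactants):
  Br–Br: 1 × 200 = 200
  C–C: 2 × 352 = 704
  C–H: 8 × 423 = 3384
  C=C: 1 × 596 = 596
  Σ(broken) = 4884 kJ
Bonds formed (products):
  C–Br: 2 × 268 = 536
  C–C: 3 × 352 = 1056
  C–H: 8 × 423 = 3384
  Σ(formed) = 4976 kJ
ΔH = Σ(broken) − Σ(formed) = 4884 − 4976 = −92 kJ

ΔH ≈ −92 kJ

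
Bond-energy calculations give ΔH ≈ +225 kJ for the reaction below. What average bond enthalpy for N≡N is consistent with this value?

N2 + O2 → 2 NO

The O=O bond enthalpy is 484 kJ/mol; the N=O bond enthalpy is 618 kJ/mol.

D(N≡N) ≈ 977 kJ/mol

Let D be the N≡N bond energy.
Σ(broken) = 1×D + 1×484 = 484 + D
Σ(formed) = 2×618 = 1236
ΔH = Σ(broken) − Σ(formed) = (484 + D) − (1236) = −752 + D
Setting this equal to +225 kJ gives D = 977 kJ/mol.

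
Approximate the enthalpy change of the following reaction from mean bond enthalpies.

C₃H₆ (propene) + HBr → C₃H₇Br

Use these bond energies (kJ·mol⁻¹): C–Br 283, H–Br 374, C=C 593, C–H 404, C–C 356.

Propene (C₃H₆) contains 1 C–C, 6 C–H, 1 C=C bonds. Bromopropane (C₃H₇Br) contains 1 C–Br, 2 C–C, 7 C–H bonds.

ΔH ≈ −76 kJ

Bonds broken (reactants):
  C–C: 1 × 356 = 356
  C–H: 6 × 404 = 2424
  C=C: 1 × 593 = 593
  H–Br: 1 × 374 = 374
  Σ(broken) = 3747 kJ
Bonds formed (products):
  C–Br: 1 × 283 = 283
  C–C: 2 × 356 = 712
  C–H: 7 × 404 = 2828
  Σ(formed) = 3823 kJ
ΔH = Σ(broken) − Σ(formed) = 3747 − 3823 = −76 kJ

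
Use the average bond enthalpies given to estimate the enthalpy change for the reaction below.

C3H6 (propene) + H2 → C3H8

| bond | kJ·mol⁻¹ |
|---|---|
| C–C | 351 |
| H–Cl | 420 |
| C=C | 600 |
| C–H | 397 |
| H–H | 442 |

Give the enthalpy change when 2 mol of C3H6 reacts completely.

Bonds broken (reactants):
  C–C: 1 × 351 = 351
  C–H: 6 × 397 = 2382
  C=C: 1 × 600 = 600
  H–H: 1 × 442 = 442
  Σ(broken) = 3775 kJ
Bonds formed (products):
  C–C: 2 × 351 = 702
  C–H: 8 × 397 = 3176
  Σ(formed) = 3878 kJ
ΔH = Σ(broken) − Σ(formed) = 3775 − 3878 = −103 kJ
For 2× the reaction as written: 2 × (−103) = −206 kJ

ΔH = −206 kJ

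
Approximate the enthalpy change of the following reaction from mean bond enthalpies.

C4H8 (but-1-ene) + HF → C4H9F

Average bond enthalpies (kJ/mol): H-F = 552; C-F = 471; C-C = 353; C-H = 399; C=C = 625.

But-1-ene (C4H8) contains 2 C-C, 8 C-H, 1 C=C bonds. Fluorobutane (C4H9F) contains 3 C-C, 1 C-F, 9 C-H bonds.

Bonds broken (reactants):
  C-C: 2 × 353 = 706
  C-H: 8 × 399 = 3192
  C=C: 1 × 625 = 625
  H-F: 1 × 552 = 552
  Σ(broken) = 5075 kJ
Bonds formed (products):
  C-C: 3 × 353 = 1059
  C-F: 1 × 471 = 471
  C-H: 9 × 399 = 3591
  Σ(formed) = 5121 kJ
ΔH = Σ(broken) − Σ(formed) = 5075 − 5121 = −46 kJ

ΔH ≈ −46 kJ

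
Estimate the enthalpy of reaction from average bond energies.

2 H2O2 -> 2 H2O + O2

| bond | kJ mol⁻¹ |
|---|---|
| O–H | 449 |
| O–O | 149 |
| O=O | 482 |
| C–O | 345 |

Bonds broken (reactants):
  O–H: 4 × 449 = 1796
  O–O: 2 × 149 = 298
  Σ(broken) = 2094 kJ
Bonds formed (products):
  O–H: 4 × 449 = 1796
  O=O: 1 × 482 = 482
  Σ(formed) = 2278 kJ
ΔH = Σ(broken) − Σ(formed) = 2094 − 2278 = −184 kJ

ΔH ≈ −184 kJ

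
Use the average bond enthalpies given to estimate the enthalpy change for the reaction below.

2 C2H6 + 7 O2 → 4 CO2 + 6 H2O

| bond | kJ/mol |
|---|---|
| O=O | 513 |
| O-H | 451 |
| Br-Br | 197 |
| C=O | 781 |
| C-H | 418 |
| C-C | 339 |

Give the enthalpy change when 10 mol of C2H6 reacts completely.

ΔH = −11875 kJ

Bonds broken (reactants):
  C-C: 2 × 339 = 678
  C-H: 12 × 418 = 5016
  O=O: 7 × 513 = 3591
  Σ(broken) = 9285 kJ
Bonds formed (products):
  C=O: 8 × 781 = 6248
  O-H: 12 × 451 = 5412
  Σ(formed) = 11660 kJ
ΔH = Σ(broken) − Σ(formed) = 9285 − 11660 = −2375 kJ
For 5× the reaction as written: 5 × (−2375) = −11875 kJ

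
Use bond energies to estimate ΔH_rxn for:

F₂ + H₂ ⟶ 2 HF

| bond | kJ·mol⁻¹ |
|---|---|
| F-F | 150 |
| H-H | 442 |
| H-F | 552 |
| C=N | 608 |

Bonds broken (reactants):
  F-F: 1 × 150 = 150
  H-H: 1 × 442 = 442
  Σ(broken) = 592 kJ
Bonds formed (products):
  H-F: 2 × 552 = 1104
  Σ(formed) = 1104 kJ
ΔH = Σ(broken) − Σ(formed) = 592 − 1104 = −512 kJ

ΔH ≈ −512 kJ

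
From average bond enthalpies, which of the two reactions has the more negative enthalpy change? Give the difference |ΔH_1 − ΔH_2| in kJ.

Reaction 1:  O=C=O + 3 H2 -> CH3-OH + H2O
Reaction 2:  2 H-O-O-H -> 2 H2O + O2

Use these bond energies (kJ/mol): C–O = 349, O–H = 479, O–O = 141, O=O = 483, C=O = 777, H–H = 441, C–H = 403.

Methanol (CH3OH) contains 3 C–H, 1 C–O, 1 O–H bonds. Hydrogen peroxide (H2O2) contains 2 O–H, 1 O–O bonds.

Reaction 2, by 83 kJ

Reaction 1:
  Bonds broken (reactants):
    C=O: 2 × 777 = 1554
    H–H: 3 × 441 = 1323
    Σ(broken) = 2877 kJ
  Bonds formed (products):
    C–H: 3 × 403 = 1209
    C–O: 1 × 349 = 349
    O–H: 3 × 479 = 1437
    Σ(formed) = 2995 kJ
  ΔH_1 = 2877 − 2995 = −118 kJ
Reaction 2:
  Bonds broken (reactants):
    O–H: 4 × 479 = 1916
    O–O: 2 × 141 = 282
    Σ(broken) = 2198 kJ
  Bonds formed (products):
    O–H: 4 × 479 = 1916
    O=O: 1 × 483 = 483
    Σ(formed) = 2399 kJ
  ΔH_2 = 2198 − 2399 = −201 kJ
ΔH_1 − ΔH_2 = +83 kJ, so reaction 2 has the more negative ΔH; |ΔH_1 − ΔH_2| = 83 kJ.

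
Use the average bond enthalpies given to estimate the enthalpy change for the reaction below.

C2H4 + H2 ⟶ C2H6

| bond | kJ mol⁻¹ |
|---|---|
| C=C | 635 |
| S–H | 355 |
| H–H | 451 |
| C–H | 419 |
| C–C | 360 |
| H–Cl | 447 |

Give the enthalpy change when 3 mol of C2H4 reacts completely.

Bonds broken (reactants):
  C–H: 4 × 419 = 1676
  C=C: 1 × 635 = 635
  H–H: 1 × 451 = 451
  Σ(broken) = 2762 kJ
Bonds formed (products):
  C–C: 1 × 360 = 360
  C–H: 6 × 419 = 2514
  Σ(formed) = 2874 kJ
ΔH = Σ(broken) − Σ(formed) = 2762 − 2874 = −112 kJ
For 3× the reaction as written: 3 × (−112) = −336 kJ

ΔH = −336 kJ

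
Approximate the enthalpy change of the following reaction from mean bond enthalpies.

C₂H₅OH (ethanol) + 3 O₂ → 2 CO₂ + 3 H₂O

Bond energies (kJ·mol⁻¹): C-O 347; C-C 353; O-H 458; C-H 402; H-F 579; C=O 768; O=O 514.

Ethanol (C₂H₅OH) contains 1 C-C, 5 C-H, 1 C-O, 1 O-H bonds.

Bonds broken (reactants):
  C-C: 1 × 353 = 353
  C-H: 5 × 402 = 2010
  C-O: 1 × 347 = 347
  O-H: 1 × 458 = 458
  O=O: 3 × 514 = 1542
  Σ(broken) = 4710 kJ
Bonds formed (products):
  C=O: 4 × 768 = 3072
  O-H: 6 × 458 = 2748
  Σ(formed) = 5820 kJ
ΔH = Σ(broken) − Σ(formed) = 4710 − 5820 = −1110 kJ

ΔH ≈ −1110 kJ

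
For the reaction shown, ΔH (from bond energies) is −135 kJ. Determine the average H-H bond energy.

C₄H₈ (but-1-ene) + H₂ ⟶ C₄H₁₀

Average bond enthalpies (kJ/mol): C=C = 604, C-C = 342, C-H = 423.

Let D be the H-H bond energy.
Σ(broken) = 2×342 + 8×423 + 1×604 + 1×D = 4672 + D
Σ(formed) = 3×342 + 10×423 = 5256
ΔH = Σ(broken) − Σ(formed) = (4672 + D) − (5256) = −584 + D
Setting this equal to −135 kJ gives D = 449 kJ/mol.

D(H-H) ≈ 449 kJ/mol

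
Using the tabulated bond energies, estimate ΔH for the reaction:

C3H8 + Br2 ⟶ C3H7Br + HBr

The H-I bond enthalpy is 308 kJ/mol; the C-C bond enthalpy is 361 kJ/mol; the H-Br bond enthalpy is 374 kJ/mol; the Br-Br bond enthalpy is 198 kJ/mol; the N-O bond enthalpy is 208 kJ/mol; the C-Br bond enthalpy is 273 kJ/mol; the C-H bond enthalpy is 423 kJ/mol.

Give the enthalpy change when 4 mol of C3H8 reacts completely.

Bonds broken (reactants):
  Br-Br: 1 × 198 = 198
  C-C: 2 × 361 = 722
  C-H: 8 × 423 = 3384
  Σ(broken) = 4304 kJ
Bonds formed (products):
  C-Br: 1 × 273 = 273
  C-C: 2 × 361 = 722
  C-H: 7 × 423 = 2961
  H-Br: 1 × 374 = 374
  Σ(formed) = 4330 kJ
ΔH = Σ(broken) − Σ(formed) = 4304 − 4330 = −26 kJ
For 4× the reaction as written: 4 × (−26) = −104 kJ

ΔH = −104 kJ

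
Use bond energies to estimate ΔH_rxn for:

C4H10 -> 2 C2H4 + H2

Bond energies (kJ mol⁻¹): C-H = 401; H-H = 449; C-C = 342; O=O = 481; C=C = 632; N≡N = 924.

ΔH ≈ +115 kJ

Bonds broken (reactants):
  C-C: 3 × 342 = 1026
  C-H: 10 × 401 = 4010
  Σ(broken) = 5036 kJ
Bonds formed (products):
  C-H: 8 × 401 = 3208
  C=C: 2 × 632 = 1264
  H-H: 1 × 449 = 449
  Σ(formed) = 4921 kJ
ΔH = Σ(broken) − Σ(formed) = 5036 − 4921 = +115 kJ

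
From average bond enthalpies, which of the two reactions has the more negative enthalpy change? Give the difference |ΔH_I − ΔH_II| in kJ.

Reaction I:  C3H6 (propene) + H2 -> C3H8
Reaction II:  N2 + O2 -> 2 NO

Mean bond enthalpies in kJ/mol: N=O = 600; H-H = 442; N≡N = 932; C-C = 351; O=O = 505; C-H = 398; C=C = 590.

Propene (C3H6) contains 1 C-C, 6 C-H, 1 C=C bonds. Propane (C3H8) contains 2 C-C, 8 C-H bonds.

Reaction I, by 352 kJ

Reaction I:
  Bonds broken (reactants):
    C-C: 1 × 351 = 351
    C-H: 6 × 398 = 2388
    C=C: 1 × 590 = 590
    H-H: 1 × 442 = 442
    Σ(broken) = 3771 kJ
  Bonds formed (products):
    C-C: 2 × 351 = 702
    C-H: 8 × 398 = 3184
    Σ(formed) = 3886 kJ
  ΔH_I = 3771 − 3886 = −115 kJ
Reaction II:
  Bonds broken (reactants):
    N≡N: 1 × 932 = 932
    O=O: 1 × 505 = 505
    Σ(broken) = 1437 kJ
  Bonds formed (products):
    N=O: 2 × 600 = 1200
    Σ(formed) = 1200 kJ
  ΔH_II = 1437 − 1200 = +237 kJ
ΔH_I − ΔH_II = −352 kJ, so reaction I has the more negative ΔH; |ΔH_I − ΔH_II| = 352 kJ.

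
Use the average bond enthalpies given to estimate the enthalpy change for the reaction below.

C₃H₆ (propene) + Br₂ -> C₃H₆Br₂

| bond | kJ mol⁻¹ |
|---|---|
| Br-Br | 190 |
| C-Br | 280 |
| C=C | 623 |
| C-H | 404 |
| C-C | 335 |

Bonds broken (reactants):
  Br-Br: 1 × 190 = 190
  C-C: 1 × 335 = 335
  C-H: 6 × 404 = 2424
  C=C: 1 × 623 = 623
  Σ(broken) = 3572 kJ
Bonds formed (products):
  C-Br: 2 × 280 = 560
  C-C: 2 × 335 = 670
  C-H: 6 × 404 = 2424
  Σ(formed) = 3654 kJ
ΔH = Σ(broken) − Σ(formed) = 3572 − 3654 = −82 kJ

ΔH ≈ −82 kJ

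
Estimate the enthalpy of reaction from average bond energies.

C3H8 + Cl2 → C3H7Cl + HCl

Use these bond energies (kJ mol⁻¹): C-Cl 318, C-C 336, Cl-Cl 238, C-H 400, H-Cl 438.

Bonds broken (reactants):
  C-C: 2 × 336 = 672
  C-H: 8 × 400 = 3200
  Cl-Cl: 1 × 238 = 238
  Σ(broken) = 4110 kJ
Bonds formed (products):
  C-C: 2 × 336 = 672
  C-Cl: 1 × 318 = 318
  C-H: 7 × 400 = 2800
  H-Cl: 1 × 438 = 438
  Σ(formed) = 4228 kJ
ΔH = Σ(broken) − Σ(formed) = 4110 − 4228 = −118 kJ

ΔH ≈ −118 kJ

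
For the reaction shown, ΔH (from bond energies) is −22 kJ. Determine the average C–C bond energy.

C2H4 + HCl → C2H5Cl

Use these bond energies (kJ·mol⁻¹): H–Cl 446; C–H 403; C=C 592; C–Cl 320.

Let D be the C–C bond energy.
Σ(broken) = 4×403 + 1×592 + 1×446 = 2650
Σ(formed) = 1×D + 1×320 + 5×403 = 2335 + D
ΔH = Σ(broken) − Σ(formed) = (2650) − (2335 + D) = +315 − D
Setting this equal to −22 kJ gives D = 337 kJ/mol.

D(C–C) ≈ 337 kJ/mol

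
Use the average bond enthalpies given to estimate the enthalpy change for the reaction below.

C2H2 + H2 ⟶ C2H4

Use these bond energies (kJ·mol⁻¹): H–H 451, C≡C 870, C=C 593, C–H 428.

ΔH ≈ −128 kJ

Bonds broken (reactants):
  C≡C: 1 × 870 = 870
  C–H: 2 × 428 = 856
  H–H: 1 × 451 = 451
  Σ(broken) = 2177 kJ
Bonds formed (products):
  C–H: 4 × 428 = 1712
  C=C: 1 × 593 = 593
  Σ(formed) = 2305 kJ
ΔH = Σ(broken) − Σ(formed) = 2177 − 2305 = −128 kJ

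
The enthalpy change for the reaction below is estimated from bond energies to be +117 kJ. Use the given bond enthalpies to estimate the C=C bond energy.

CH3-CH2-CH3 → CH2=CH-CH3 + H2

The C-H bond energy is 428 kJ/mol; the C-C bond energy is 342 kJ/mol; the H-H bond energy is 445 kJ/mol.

Let D be the C=C bond energy.
Σ(broken) = 2×342 + 8×428 = 4108
Σ(formed) = 1×342 + 6×428 + 1×D + 1×445 = 3355 + D
ΔH = Σ(broken) − Σ(formed) = (4108) − (3355 + D) = +753 − D
Setting this equal to +117 kJ gives D = 636 kJ/mol.

D(C=C) ≈ 636 kJ/mol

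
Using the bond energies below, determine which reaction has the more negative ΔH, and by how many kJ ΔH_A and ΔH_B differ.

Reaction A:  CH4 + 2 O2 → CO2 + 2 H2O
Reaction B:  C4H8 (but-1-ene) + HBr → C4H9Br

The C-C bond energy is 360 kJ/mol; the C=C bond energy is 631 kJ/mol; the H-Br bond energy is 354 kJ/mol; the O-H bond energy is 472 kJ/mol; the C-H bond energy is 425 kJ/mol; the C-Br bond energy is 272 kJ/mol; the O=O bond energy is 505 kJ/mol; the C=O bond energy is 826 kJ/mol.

Reaction A, by 758 kJ

Reaction A:
  Bonds broken (reactants):
    C-H: 4 × 425 = 1700
    O=O: 2 × 505 = 1010
    Σ(broken) = 2710 kJ
  Bonds formed (products):
    C=O: 2 × 826 = 1652
    O-H: 4 × 472 = 1888
    Σ(formed) = 3540 kJ
  ΔH_A = 2710 − 3540 = −830 kJ
Reaction B:
  Bonds broken (reactants):
    C-C: 2 × 360 = 720
    C-H: 8 × 425 = 3400
    C=C: 1 × 631 = 631
    H-Br: 1 × 354 = 354
    Σ(broken) = 5105 kJ
  Bonds formed (products):
    C-Br: 1 × 272 = 272
    C-C: 3 × 360 = 1080
    C-H: 9 × 425 = 3825
    Σ(formed) = 5177 kJ
  ΔH_B = 5105 − 5177 = −72 kJ
ΔH_A − ΔH_B = −758 kJ, so reaction A has the more negative ΔH; |ΔH_A − ΔH_B| = 758 kJ.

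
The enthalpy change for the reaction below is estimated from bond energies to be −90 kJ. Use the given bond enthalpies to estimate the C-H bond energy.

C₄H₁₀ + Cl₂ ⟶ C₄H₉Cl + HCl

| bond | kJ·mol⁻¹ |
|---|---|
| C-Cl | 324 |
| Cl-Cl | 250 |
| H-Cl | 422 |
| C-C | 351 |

Let D be the C-H bond energy.
Σ(broken) = 3×351 + 10×D + 1×250 = 1303 + 10D
Σ(formed) = 3×351 + 1×324 + 9×D + 1×422 = 1799 + 9D
ΔH = Σ(broken) − Σ(formed) = (1303 + 10D) − (1799 + 9D) = −496 + D
Setting this equal to −90 kJ gives D = 406 kJ/mol.

D(C-H) ≈ 406 kJ/mol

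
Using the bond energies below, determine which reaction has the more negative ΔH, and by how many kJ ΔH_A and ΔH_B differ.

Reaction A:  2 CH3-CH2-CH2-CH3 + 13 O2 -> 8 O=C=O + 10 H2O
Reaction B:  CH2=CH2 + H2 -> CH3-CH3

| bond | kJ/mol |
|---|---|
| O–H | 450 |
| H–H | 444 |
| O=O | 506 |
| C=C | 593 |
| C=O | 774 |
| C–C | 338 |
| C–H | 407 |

Reaction A:
  Bonds broken (reactants):
    C–C: 6 × 338 = 2028
    C–H: 20 × 407 = 8140
    O=O: 13 × 506 = 6578
    Σ(broken) = 16746 kJ
  Bonds formed (products):
    C=O: 16 × 774 = 12384
    O–H: 20 × 450 = 9000
    Σ(formed) = 21384 kJ
  ΔH_A = 16746 − 21384 = −4638 kJ
Reaction B:
  Bonds broken (reactants):
    C–H: 4 × 407 = 1628
    C=C: 1 × 593 = 593
    H–H: 1 × 444 = 444
    Σ(broken) = 2665 kJ
  Bonds formed (products):
    C–C: 1 × 338 = 338
    C–H: 6 × 407 = 2442
    Σ(formed) = 2780 kJ
  ΔH_B = 2665 − 2780 = −115 kJ
ΔH_A − ΔH_B = −4523 kJ, so reaction A has the more negative ΔH; |ΔH_A − ΔH_B| = 4523 kJ.

Reaction A, by 4523 kJ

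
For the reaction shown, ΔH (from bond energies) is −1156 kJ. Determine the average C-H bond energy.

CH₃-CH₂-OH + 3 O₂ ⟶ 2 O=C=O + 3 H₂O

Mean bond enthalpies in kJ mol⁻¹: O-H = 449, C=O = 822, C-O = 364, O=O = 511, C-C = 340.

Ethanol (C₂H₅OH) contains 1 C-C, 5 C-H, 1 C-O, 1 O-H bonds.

D(C-H) ≈ 428 kJ/mol

Let D be the C-H bond energy.
Σ(broken) = 1×340 + 5×D + 1×364 + 1×449 + 3×511 = 2686 + 5D
Σ(formed) = 4×822 + 6×449 = 5982
ΔH = Σ(broken) − Σ(formed) = (2686 + 5D) − (5982) = −3296 + 5D
Setting this equal to −1156 kJ gives 5D = 2140, so D = 428 kJ/mol.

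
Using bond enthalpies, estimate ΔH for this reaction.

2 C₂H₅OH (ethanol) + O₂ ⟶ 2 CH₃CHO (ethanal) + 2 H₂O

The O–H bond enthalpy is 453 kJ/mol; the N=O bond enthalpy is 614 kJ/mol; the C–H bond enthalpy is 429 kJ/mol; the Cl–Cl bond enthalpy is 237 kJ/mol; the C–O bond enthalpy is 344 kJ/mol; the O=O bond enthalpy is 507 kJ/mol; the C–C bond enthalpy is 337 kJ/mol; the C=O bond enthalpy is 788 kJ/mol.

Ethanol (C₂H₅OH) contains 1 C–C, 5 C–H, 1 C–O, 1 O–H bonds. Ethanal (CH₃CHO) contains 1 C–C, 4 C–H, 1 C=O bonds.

ΔH ≈ −429 kJ

Bonds broken (reactants):
  C–C: 2 × 337 = 674
  C–H: 10 × 429 = 4290
  C–O: 2 × 344 = 688
  O–H: 2 × 453 = 906
  O=O: 1 × 507 = 507
  Σ(broken) = 7065 kJ
Bonds formed (products):
  C–C: 2 × 337 = 674
  C–H: 8 × 429 = 3432
  C=O: 2 × 788 = 1576
  O–H: 4 × 453 = 1812
  Σ(formed) = 7494 kJ
ΔH = Σ(broken) − Σ(formed) = 7065 − 7494 = −429 kJ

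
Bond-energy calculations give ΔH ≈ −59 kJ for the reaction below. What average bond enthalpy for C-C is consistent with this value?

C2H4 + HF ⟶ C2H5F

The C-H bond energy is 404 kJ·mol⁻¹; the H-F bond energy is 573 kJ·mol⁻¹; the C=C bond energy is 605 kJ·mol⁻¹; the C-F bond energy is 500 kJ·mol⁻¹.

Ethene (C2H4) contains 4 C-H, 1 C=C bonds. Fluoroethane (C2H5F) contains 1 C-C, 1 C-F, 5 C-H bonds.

D(C-C) ≈ 333 kJ/mol

Let D be the C-C bond energy.
Σ(broken) = 4×404 + 1×605 + 1×573 = 2794
Σ(formed) = 1×D + 1×500 + 5×404 = 2520 + D
ΔH = Σ(broken) − Σ(formed) = (2794) − (2520 + D) = +274 − D
Setting this equal to −59 kJ gives D = 333 kJ/mol.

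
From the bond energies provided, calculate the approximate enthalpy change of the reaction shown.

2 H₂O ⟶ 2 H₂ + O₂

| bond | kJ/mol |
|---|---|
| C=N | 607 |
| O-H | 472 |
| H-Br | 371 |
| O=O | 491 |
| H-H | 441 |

ΔH ≈ +515 kJ

Bonds broken (reactants):
  O-H: 4 × 472 = 1888
  Σ(broken) = 1888 kJ
Bonds formed (products):
  H-H: 2 × 441 = 882
  O=O: 1 × 491 = 491
  Σ(formed) = 1373 kJ
ΔH = Σ(broken) − Σ(formed) = 1888 − 1373 = +515 kJ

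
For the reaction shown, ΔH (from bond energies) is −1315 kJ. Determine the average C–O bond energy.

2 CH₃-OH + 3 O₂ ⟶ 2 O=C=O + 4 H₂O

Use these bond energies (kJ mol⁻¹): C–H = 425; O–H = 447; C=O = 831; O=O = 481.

D(C–O) ≈ 349 kJ/mol

Let D be the C–O bond energy.
Σ(broken) = 6×425 + 2×D + 2×447 + 3×481 = 4887 + 2D
Σ(formed) = 4×831 + 8×447 = 6900
ΔH = Σ(broken) − Σ(formed) = (4887 + 2D) − (6900) = −2013 + 2D
Setting this equal to −1315 kJ gives 2D = 698, so D = 349 kJ/mol.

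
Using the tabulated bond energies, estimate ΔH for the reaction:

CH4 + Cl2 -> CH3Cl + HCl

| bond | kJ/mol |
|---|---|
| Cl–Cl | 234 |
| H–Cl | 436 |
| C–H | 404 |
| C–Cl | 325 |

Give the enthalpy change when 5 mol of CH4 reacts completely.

ΔH = −615 kJ

Bonds broken (reactants):
  C–H: 4 × 404 = 1616
  Cl–Cl: 1 × 234 = 234
  Σ(broken) = 1850 kJ
Bonds formed (products):
  C–Cl: 1 × 325 = 325
  C–H: 3 × 404 = 1212
  H–Cl: 1 × 436 = 436
  Σ(formed) = 1973 kJ
ΔH = Σ(broken) − Σ(formed) = 1850 − 1973 = −123 kJ
For 5× the reaction as written: 5 × (−123) = −615 kJ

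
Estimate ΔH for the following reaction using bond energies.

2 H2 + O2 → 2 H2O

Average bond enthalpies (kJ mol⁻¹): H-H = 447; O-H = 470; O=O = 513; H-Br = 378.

ΔH ≈ −473 kJ

Bonds broken (reactants):
  H-H: 2 × 447 = 894
  O=O: 1 × 513 = 513
  Σ(broken) = 1407 kJ
Bonds formed (products):
  O-H: 4 × 470 = 1880
  Σ(formed) = 1880 kJ
ΔH = Σ(broken) − Σ(formed) = 1407 − 1880 = −473 kJ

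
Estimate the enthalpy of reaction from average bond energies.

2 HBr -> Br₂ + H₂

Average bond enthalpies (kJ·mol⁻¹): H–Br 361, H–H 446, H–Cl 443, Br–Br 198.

Bonds broken (reactants):
  H–Br: 2 × 361 = 722
  Σ(broken) = 722 kJ
Bonds formed (products):
  Br–Br: 1 × 198 = 198
  H–H: 1 × 446 = 446
  Σ(formed) = 644 kJ
ΔH = Σ(broken) − Σ(formed) = 722 − 644 = +78 kJ

ΔH ≈ +78 kJ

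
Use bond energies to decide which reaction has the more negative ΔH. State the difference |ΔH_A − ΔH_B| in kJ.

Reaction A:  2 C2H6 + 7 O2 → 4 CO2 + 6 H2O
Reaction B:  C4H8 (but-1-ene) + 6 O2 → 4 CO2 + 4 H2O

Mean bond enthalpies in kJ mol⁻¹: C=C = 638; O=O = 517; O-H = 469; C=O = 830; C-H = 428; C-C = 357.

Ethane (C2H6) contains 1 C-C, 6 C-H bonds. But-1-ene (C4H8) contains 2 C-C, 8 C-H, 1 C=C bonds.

Reaction A, by 285 kJ

Reaction A:
  Bonds broken (reactants):
    C-C: 2 × 357 = 714
    C-H: 12 × 428 = 5136
    O=O: 7 × 517 = 3619
    Σ(broken) = 9469 kJ
  Bonds formed (products):
    C=O: 8 × 830 = 6640
    O-H: 12 × 469 = 5628
    Σ(formed) = 12268 kJ
  ΔH_A = 9469 − 12268 = −2799 kJ
Reaction B:
  Bonds broken (reactants):
    C-C: 2 × 357 = 714
    C-H: 8 × 428 = 3424
    C=C: 1 × 638 = 638
    O=O: 6 × 517 = 3102
    Σ(broken) = 7878 kJ
  Bonds formed (products):
    C=O: 8 × 830 = 6640
    O-H: 8 × 469 = 3752
    Σ(formed) = 10392 kJ
  ΔH_B = 7878 − 10392 = −2514 kJ
ΔH_A − ΔH_B = −285 kJ, so reaction A has the more negative ΔH; |ΔH_A − ΔH_B| = 285 kJ.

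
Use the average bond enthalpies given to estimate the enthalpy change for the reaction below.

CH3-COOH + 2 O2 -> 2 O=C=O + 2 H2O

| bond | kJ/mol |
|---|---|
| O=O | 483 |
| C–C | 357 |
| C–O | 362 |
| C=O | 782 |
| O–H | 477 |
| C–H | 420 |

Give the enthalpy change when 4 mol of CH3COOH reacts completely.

ΔH = −3328 kJ

Bonds broken (reactants):
  C–C: 1 × 357 = 357
  C–H: 3 × 420 = 1260
  C–O: 1 × 362 = 362
  C=O: 1 × 782 = 782
  O–H: 1 × 477 = 477
  O=O: 2 × 483 = 966
  Σ(broken) = 4204 kJ
Bonds formed (products):
  C=O: 4 × 782 = 3128
  O–H: 4 × 477 = 1908
  Σ(formed) = 5036 kJ
ΔH = Σ(broken) − Σ(formed) = 4204 − 5036 = −832 kJ
For 4× the reaction as written: 4 × (−832) = −3328 kJ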